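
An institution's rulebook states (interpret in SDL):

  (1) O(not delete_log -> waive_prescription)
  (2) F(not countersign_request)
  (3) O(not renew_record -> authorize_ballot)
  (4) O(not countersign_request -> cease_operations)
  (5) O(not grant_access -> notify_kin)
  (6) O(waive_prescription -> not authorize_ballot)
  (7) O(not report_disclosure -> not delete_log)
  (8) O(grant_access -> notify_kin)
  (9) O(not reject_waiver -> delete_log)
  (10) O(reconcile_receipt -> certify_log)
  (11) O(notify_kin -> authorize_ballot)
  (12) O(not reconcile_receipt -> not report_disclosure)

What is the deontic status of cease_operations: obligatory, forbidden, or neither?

Premise 4 is O(not countersign_request -> cease_operations), but O(not countersign_request) is not derivable from the premises, so it does not yield O(cease_operations).
No premise or chain of K-axiom applications forces O(cease_operations), and none forces O(not cease_operations). So cease_operations is neither obligatory nor forbidden under these norms.

Neither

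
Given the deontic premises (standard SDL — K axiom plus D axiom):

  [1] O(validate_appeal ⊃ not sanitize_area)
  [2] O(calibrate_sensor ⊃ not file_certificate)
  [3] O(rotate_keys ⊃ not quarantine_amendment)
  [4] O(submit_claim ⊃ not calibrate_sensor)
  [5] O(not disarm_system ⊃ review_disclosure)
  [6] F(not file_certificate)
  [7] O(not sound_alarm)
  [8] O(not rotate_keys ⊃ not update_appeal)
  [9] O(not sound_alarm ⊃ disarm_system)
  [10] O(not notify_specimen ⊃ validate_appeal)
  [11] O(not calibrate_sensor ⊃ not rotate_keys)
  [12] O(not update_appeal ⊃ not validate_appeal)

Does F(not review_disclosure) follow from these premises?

Premise 5 is O(not disarm_system ⊃ review_disclosure), but O(not disarm_system) is not derivable from the premises, so it does not yield O(review_disclosure).
No other premise forces O(review_disclosure). An ideal world satisfying every premise can still have not review_disclosure true, so F(not review_disclosure) is not derivable.

No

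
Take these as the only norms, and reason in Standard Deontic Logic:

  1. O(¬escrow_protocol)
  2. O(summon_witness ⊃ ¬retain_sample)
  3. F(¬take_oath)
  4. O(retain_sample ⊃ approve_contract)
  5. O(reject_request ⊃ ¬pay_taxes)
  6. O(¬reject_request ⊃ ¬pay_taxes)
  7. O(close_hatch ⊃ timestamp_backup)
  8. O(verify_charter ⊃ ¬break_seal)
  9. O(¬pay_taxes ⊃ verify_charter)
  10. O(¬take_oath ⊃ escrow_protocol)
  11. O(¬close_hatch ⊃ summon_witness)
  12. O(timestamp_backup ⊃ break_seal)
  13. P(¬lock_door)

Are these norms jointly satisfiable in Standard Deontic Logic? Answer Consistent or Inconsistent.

Consistent

Premise 10 is O(¬take_oath ⊃ escrow_protocol), but O(¬take_oath) is not derivable from the premises, so it does not yield O(escrow_protocol).
So O(escrow_protocol) is not derivable, and the apparent clash with O(¬escrow_protocol) does not arise.
A world satisfying every obligation exists (e.g. approve_contract=false, break_seal=false, close_hatch=false, escrow_protocol=false, lock_door=false, pay_taxes=false, reject_request=false, retain_sample=false, summon_witness=true, take_oath=true, timestamp_backup=false, verify_charter=true); no atom is both obligatory and forbidden, so the set is consistent.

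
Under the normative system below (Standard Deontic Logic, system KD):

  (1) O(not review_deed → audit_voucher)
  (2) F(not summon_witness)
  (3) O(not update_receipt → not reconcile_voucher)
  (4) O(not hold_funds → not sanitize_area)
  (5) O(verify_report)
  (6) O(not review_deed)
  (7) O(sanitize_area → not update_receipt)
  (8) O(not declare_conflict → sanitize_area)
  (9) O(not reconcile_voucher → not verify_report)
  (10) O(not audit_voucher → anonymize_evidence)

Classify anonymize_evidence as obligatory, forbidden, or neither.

Premise 10 is O(not audit_voucher → anonymize_evidence), but O(not audit_voucher) is not derivable from the premises, so it does not yield O(anonymize_evidence).
No premise or chain of K-axiom applications forces O(anonymize_evidence), and none forces O(not anonymize_evidence). So anonymize_evidence is neither obligatory nor forbidden under these norms.

Neither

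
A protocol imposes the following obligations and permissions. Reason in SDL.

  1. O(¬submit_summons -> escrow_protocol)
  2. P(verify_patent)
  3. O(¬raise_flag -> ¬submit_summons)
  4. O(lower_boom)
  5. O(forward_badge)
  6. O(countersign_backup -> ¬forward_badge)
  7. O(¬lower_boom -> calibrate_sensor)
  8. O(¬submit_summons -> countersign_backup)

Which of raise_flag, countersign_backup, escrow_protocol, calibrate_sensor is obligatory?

raise_flag

Premise 5 states O(forward_badge) outright.
The contrapositive of premise 6 (O(countersign_backup -> ¬forward_badge)) is O(forward_badge -> ¬countersign_backup), and O(forward_badge) is already established, so O(¬countersign_backup).
Premise 8, O(¬submit_summons -> countersign_backup), contraposes to O(¬countersign_backup -> submit_summons); with O(¬countersign_backup) we get O(submit_summons).
Premise 3, O(¬raise_flag -> ¬submit_summons), contraposes to O(submit_summons -> raise_flag); with O(submit_summons) we get O(raise_flag).
So O(raise_flag) holds — raise_flag is obligatory. None of the other listed options is made obligatory by any chain of premises.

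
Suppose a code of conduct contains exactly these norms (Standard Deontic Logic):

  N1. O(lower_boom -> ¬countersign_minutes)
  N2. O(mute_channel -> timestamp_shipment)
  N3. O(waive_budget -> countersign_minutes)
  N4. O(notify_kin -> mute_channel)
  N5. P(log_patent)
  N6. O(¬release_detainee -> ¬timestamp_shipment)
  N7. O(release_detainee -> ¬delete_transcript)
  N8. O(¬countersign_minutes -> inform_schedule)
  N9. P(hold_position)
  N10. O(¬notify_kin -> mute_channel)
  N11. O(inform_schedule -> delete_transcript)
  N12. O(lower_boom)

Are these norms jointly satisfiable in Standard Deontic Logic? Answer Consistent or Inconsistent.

Premises 4 and 10 are O(notify_kin -> mute_channel) and O(¬notify_kin -> mute_channel); every ideal world satisfies notify_kin or ¬notify_kin, so in either case mute_channel holds — hence O(mute_channel).
From O(mute_channel) and premise 2, O(mute_channel -> timestamp_shipment), we obtain O(timestamp_shipment).
The contrapositive of premise 6 (O(¬release_detainee -> ¬timestamp_shipment)) is O(timestamp_shipment -> release_detainee), and O(timestamp_shipment) is already established, so O(release_detainee).
From O(release_detainee) and premise 7, O(release_detainee -> ¬delete_transcript), we obtain O(¬delete_transcript).
Premise 11, O(inform_schedule -> delete_transcript), contraposes to O(¬delete_transcript -> ¬inform_schedule); with O(¬delete_transcript) we get O(¬inform_schedule).
Premise 8 is O(¬countersign_minutes -> inform_schedule); contrapositively O(¬inform_schedule -> countersign_minutes). Since O(¬inform_schedule) holds, K gives O(countersign_minutes).
The contrapositive of premise 1 (O(lower_boom -> ¬countersign_minutes)) is O(countersign_minutes -> ¬lower_boom), and O(countersign_minutes) is already established, so O(¬lower_boom).
Yet premise 12 states O(lower_boom).
We now have both O(¬lower_boom) and O(lower_boom) — lower_boom is simultaneously obligatory and forbidden, violating the D-axiom.

Inconsistent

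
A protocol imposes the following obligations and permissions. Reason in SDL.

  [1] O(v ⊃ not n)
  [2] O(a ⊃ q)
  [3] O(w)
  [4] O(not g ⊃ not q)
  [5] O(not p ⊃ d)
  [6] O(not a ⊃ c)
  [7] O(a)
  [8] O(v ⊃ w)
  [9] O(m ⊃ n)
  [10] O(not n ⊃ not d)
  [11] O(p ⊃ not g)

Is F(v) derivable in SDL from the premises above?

Yes

Premise 7 states O(a) outright.
Applying K to premise 2 (O(a ⊃ q)) and O(a) yields O(q).
The contrapositive of premise 4 (O(not g ⊃ not q)) is O(q ⊃ g), and O(q) is already established, so O(g).
Premise 11, O(p ⊃ not g), contraposes to O(g ⊃ not p); with O(g) we get O(not p).
With premise 5, O(not p ⊃ d), the K-axiom yields O(d).
Premise 10 is O(not n ⊃ not d); contrapositively O(d ⊃ n). Since O(d) holds, K gives O(n).
Premise 1 is O(v ⊃ not n); contrapositively O(n ⊃ not v). Since O(n) holds, K gives O(not v).
Premises 3, 6, 8, 9 do not contribute to this derivation.
So O(not v) holds, i.e. F(v). The claim follows.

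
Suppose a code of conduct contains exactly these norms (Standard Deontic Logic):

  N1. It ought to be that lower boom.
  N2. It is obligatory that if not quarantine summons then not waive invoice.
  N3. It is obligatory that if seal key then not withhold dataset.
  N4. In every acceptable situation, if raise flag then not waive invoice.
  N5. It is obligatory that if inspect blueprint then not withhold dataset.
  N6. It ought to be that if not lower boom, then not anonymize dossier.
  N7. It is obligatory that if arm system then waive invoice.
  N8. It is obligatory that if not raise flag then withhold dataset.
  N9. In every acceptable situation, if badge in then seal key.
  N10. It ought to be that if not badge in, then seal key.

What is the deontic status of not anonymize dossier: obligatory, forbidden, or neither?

Neither

Premise 6 is O(¬lower_boom → ¬anonymize_dossier), but O(¬lower_boom) is not derivable from the premises, so it does not yield O(¬anonymize_dossier).
No premise or chain of K-axiom applications forces O(¬anonymize_dossier), and none forces O(anonymize_dossier). So ¬anonymize_dossier is neither obligatory nor forbidden under these norms.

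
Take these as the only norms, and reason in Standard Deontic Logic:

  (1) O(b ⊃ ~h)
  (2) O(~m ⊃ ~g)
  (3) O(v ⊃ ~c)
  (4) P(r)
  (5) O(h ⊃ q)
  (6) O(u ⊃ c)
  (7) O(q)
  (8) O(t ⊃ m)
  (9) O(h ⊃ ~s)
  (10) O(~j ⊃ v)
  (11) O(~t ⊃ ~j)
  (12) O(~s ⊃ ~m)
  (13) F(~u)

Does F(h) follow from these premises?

Yes

F(~u) at premise 13 means O(u).
Applying K to premise 6 (O(u ⊃ c)) and O(u) yields O(c).
The contrapositive of premise 3 (O(v ⊃ ~c)) is O(c ⊃ ~v), and O(c) is already established, so O(~v).
Premise 10 is O(~j ⊃ v); contrapositively O(~v ⊃ j). Since O(~v) holds, K gives O(j).
The contrapositive of premise 11 (O(~t ⊃ ~j)) is O(j ⊃ t), and O(j) is already established, so O(t).
From O(t) and premise 8, O(t ⊃ m), we obtain O(m).
The contrapositive of premise 12 (O(~s ⊃ ~m)) is O(m ⊃ s), and O(m) is already established, so O(s).
The contrapositive of premise 9 (O(h ⊃ ~s)) is O(s ⊃ ~h), and O(s) is already established, so O(~h).
Premises 1, 2, 4, 5, 7 do not contribute to this derivation.
So O(~h) holds, i.e. F(h). The claim follows.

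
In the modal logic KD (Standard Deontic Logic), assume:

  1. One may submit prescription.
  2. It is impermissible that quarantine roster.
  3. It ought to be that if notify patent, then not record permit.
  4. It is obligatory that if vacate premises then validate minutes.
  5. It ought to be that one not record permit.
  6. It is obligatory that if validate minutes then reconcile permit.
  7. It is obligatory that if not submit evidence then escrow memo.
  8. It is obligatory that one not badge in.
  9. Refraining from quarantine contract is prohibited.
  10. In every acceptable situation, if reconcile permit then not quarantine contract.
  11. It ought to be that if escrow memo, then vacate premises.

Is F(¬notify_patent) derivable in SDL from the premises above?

No

Premise 3 is O(notify_patent → ¬record_permit); even if O(¬record_permit) held, inferring O(notify_patent) would be affirming the consequent — invalid.
No other premise forces O(notify_patent). An ideal world satisfying every premise can still have ¬notify_patent true, so F(¬notify_patent) is not derivable.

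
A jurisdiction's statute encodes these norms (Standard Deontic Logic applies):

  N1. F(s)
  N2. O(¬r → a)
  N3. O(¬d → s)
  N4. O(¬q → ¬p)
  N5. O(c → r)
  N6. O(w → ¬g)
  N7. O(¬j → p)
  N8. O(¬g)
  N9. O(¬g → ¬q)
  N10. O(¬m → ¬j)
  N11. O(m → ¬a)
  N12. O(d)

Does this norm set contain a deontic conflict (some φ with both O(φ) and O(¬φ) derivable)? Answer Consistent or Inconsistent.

Consistent

Premise 3 is O(¬d → s), but O(¬d) is not derivable from the premises, so it does not yield O(s).
So O(s) is not derivable, and the apparent clash with O(¬s) does not arise.
A world satisfying every obligation exists (e.g. a=false, c=false, d=true, g=false, j=true, m=true, p=false, q=false, r=true, s=false, w=false); no atom is both obligatory and forbidden, so the set is consistent.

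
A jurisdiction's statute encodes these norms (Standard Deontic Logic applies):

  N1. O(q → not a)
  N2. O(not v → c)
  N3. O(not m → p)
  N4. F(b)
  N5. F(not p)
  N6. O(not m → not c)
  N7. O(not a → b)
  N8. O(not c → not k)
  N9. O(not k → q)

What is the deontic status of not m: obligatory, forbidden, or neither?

Premise 4 is F(b), i.e. O(not b).
The contrapositive of premise 7 (O(not a → b)) is O(not b → a), and O(not b) is already established, so O(a).
The contrapositive of premise 1 (O(q → not a)) is O(a → not q), and O(a) is already established, so O(not q).
Premise 9 is O(not k → q); contrapositively O(not q → k). Since O(not q) holds, K gives O(k).
Premise 8, O(not c → not k), contraposes to O(k → c); with O(k) we get O(c).
The contrapositive of premise 6 (O(not m → not c)) is O(c → m), and O(c) is already established, so O(m).
Premises 2, 3, 5 do not contribute to this derivation.
Thus O(m), which is F(not m): not m is forbidden.

Forbidden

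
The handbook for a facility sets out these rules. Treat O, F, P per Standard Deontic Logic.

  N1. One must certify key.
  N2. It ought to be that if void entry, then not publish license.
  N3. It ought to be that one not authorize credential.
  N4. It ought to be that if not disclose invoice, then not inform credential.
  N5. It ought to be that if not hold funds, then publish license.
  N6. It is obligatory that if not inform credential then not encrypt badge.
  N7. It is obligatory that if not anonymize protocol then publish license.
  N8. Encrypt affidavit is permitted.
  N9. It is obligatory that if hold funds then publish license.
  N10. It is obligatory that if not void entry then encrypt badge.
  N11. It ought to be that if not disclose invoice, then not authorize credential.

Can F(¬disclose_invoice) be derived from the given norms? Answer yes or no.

Premises 9 and 5 are O(hold_funds → publish_license) and O(¬hold_funds → publish_license); every ideal world satisfies hold_funds or ¬hold_funds, so in either case publish_license holds — hence O(publish_license).
Premise 2, O(void_entry → ¬publish_license), contraposes to O(publish_license → ¬void_entry); with O(publish_license) we get O(¬void_entry).
Premise 10 is O(¬void_entry → encrypt_badge); since O(¬void_entry), deontic closure gives O(encrypt_badge).
Premise 6 is O(¬inform_credential → ¬encrypt_badge); contrapositively O(encrypt_badge → inform_credential). Since O(encrypt_badge) holds, K gives O(inform_credential).
The contrapositive of premise 4 (O(¬disclose_invoice → ¬inform_credential)) is O(inform_credential → disclose_invoice), and O(inform_credential) is already established, so O(disclose_invoice).
Premises 1, 3, 7, 8, 11 do not contribute to this derivation.
So O(disclose_invoice) holds, i.e. F(¬disclose_invoice). The claim follows.

Yes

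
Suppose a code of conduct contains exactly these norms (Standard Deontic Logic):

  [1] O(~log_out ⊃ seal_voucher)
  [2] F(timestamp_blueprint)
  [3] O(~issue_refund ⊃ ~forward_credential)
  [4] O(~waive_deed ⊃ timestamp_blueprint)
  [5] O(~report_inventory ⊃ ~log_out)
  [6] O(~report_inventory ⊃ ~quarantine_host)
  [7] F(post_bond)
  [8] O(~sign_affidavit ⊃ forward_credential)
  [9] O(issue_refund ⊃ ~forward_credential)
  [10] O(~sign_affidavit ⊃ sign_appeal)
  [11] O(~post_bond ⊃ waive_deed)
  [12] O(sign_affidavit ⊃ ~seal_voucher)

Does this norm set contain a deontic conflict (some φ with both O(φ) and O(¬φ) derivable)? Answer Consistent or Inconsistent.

Consistent

Premise 4 is O(~waive_deed ⊃ timestamp_blueprint), but O(~waive_deed) is not derivable from the premises, so it does not yield O(timestamp_blueprint).
So O(timestamp_blueprint) is not derivable, and the apparent clash with O(~timestamp_blueprint) does not arise.
A world satisfying every obligation exists (e.g. forward_credential=false, issue_refund=false, log_out=true, post_bond=false, quarantine_host=false, report_inventory=true, seal_voucher=false, sign_affidavit=true, sign_appeal=false, timestamp_blueprint=false, waive_deed=true); no atom is both obligatory and forbidden, so the set is consistent.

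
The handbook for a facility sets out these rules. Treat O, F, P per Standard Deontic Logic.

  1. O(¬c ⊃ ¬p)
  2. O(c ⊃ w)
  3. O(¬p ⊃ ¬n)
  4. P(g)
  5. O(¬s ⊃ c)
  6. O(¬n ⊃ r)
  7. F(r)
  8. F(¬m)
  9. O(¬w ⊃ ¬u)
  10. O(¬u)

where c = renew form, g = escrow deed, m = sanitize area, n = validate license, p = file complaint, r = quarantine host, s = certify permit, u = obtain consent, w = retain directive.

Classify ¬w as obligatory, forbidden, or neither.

F(r) at premise 7 means O(¬r).
Premise 6 is O(¬n ⊃ r); contrapositively O(¬r ⊃ n). Since O(¬r) holds, K gives O(n).
Premise 3, O(¬p ⊃ ¬n), contraposes to O(n ⊃ p); with O(n) we get O(p).
Premise 1 is O(¬c ⊃ ¬p); contrapositively O(p ⊃ c). Since O(p) holds, K gives O(c).
Applying K to premise 2 (O(c ⊃ w)) and O(c) yields O(w).
Premises 4, 5, 8, 9, 10 do not contribute to this derivation.
Thus O(w), which is F(¬w): ¬w is forbidden.

Forbidden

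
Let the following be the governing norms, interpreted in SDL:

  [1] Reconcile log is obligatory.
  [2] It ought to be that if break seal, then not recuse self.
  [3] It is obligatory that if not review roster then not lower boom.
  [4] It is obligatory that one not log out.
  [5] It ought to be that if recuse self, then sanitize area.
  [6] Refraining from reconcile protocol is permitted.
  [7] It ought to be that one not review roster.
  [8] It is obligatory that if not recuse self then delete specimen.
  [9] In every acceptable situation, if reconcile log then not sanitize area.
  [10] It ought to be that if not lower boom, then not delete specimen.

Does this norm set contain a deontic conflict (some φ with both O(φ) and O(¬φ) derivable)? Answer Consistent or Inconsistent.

Inconsistent

Premise 1 gives O(reconcile_log).
Applying K to premise 9 (O(reconcile_log → ¬sanitize_area)) and O(reconcile_log) yields O(¬sanitize_area).
Premise 5, O(recuse_self → sanitize_area), contraposes to O(¬sanitize_area → ¬recuse_self); with O(¬sanitize_area) we get O(¬recuse_self).
From O(¬recuse_self) and premise 8, O(¬recuse_self → delete_specimen), we obtain O(delete_specimen).
The contrapositive of premise 10 (O(¬lower_boom → ¬delete_specimen)) is O(delete_specimen → lower_boom), and O(delete_specimen) is already established, so O(lower_boom).
The contrapositive of premise 3 (O(¬review_roster → ¬lower_boom)) is O(lower_boom → review_roster), and O(lower_boom) is already established, so O(review_roster).
However, premise 7 gives O(¬review_roster).
We now have both O(review_roster) and O(¬review_roster) — review_roster is simultaneously obligatory and forbidden, violating the D-axiom.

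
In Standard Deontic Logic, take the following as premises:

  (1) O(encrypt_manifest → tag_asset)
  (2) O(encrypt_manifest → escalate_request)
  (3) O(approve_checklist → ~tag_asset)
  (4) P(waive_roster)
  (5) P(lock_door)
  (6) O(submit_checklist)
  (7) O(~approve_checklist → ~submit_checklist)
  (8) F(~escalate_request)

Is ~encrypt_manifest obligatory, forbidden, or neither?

Obligatory

Premise 6 states O(submit_checklist) outright.
Premise 7 is O(~approve_checklist → ~submit_checklist); contrapositively O(submit_checklist → approve_checklist). Since O(submit_checklist) holds, K gives O(approve_checklist).
Premise 3 is O(approve_checklist → ~tag_asset); since O(approve_checklist), deontic closure gives O(~tag_asset).
Premise 1 is O(encrypt_manifest → tag_asset); contrapositively O(~tag_asset → ~encrypt_manifest). Since O(~tag_asset) holds, K gives O(~encrypt_manifest).
Premises 2, 4, 5, 8 do not contribute to this derivation.
Hence ~encrypt_manifest is obligatory.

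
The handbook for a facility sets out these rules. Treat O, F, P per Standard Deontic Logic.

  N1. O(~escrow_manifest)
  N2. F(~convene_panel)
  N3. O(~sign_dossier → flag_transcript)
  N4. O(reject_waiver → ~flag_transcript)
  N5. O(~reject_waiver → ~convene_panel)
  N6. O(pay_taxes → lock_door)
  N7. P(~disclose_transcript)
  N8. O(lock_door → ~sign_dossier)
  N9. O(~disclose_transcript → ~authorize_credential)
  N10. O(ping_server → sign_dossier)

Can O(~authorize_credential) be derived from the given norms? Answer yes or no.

Premise 9 is O(~disclose_transcript → ~authorize_credential), but O(~disclose_transcript) is not derivable from the premises (the permission P(~disclose_transcript) asserts only ~O(disclose_transcript), not O(~disclose_transcript)), so it does not yield O(~authorize_credential).
No other premise forces O(~authorize_credential). An ideal world satisfying every premise can still have ~authorize_credential false, so O(~authorize_credential) is not derivable.

No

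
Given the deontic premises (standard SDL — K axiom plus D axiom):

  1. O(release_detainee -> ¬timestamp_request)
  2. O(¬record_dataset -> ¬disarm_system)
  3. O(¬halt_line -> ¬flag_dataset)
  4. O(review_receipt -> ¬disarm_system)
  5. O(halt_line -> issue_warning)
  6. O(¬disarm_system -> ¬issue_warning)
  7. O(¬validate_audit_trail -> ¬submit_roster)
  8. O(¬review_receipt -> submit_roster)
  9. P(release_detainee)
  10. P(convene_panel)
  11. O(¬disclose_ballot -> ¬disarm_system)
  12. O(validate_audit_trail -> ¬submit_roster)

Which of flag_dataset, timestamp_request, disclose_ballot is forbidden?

Premises 12 and 7 are O(validate_audit_trail -> ¬submit_roster) and O(¬validate_audit_trail -> ¬submit_roster); every ideal world satisfies validate_audit_trail or ¬validate_audit_trail, so in either case ¬submit_roster holds — hence O(¬submit_roster).
The contrapositive of premise 8 (O(¬review_receipt -> submit_roster)) is O(¬submit_roster -> review_receipt), and O(¬submit_roster) is already established, so O(review_receipt).
Applying K to premise 4 (O(review_receipt -> ¬disarm_system)) and O(review_receipt) yields O(¬disarm_system).
Applying K to premise 6 (O(¬disarm_system -> ¬issue_warning)) and O(¬disarm_system) yields O(¬issue_warning).
Premise 5 is O(halt_line -> issue_warning); contrapositively O(¬issue_warning -> ¬halt_line). Since O(¬issue_warning) holds, K gives O(¬halt_line).
From O(¬halt_line) and premise 3, O(¬halt_line -> ¬flag_dataset), we obtain O(¬flag_dataset).
So O(¬flag_dataset) holds, i.e. flag_dataset is forbidden. None of the other listed options is forbidden under the premises.

flag_dataset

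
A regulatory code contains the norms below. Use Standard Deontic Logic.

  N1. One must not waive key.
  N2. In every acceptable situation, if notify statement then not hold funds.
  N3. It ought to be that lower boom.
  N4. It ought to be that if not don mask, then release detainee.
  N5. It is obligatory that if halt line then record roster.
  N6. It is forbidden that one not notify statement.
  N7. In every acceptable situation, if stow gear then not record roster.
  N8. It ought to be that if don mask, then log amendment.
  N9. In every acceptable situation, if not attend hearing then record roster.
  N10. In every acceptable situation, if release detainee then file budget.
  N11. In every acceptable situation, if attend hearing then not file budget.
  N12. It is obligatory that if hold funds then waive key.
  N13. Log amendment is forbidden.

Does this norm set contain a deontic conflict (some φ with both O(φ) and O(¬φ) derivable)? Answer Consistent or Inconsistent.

Premise 12 is O(hold_funds → waive_key), but O(hold_funds) is not derivable from the premises, so it does not yield O(waive_key).
So O(waive_key) is not derivable, and the apparent clash with O(¬waive_key) does not arise.
A world satisfying every obligation exists (e.g. attend_hearing=false, don_mask=false, file_budget=true, halt_line=false, hold_funds=false, log_amendment=false, lower_boom=true, notify_statement=true, record_roster=true, release_detainee=true, stow_gear=false, waive_key=false); no atom is both obligatory and forbidden, so the set is consistent.

Consistent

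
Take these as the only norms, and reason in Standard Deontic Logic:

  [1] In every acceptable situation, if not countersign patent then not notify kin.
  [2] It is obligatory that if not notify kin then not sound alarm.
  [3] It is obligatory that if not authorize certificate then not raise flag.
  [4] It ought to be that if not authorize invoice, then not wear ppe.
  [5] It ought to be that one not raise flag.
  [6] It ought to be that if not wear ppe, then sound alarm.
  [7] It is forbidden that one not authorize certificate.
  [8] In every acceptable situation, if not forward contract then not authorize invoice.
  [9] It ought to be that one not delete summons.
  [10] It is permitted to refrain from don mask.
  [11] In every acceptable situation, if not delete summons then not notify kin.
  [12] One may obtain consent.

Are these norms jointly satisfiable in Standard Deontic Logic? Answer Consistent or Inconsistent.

Consistent

Premise 3 is O(¬authorize_certificate → ¬raise_flag); even if O(¬raise_flag) held, inferring O(¬authorize_certificate) would be affirming the consequent — invalid.
So O(¬authorize_certificate) is not derivable, and the apparent clash with O(authorize_certificate) does not arise.
A world satisfying every obligation exists (e.g. authorize_certificate=true, authorize_invoice=true, countersign_patent=false, delete_summons=false, don_mask=false, forward_contract=true, notify_kin=false, obtain_consent=false, raise_flag=false, sound_alarm=false, wear_ppe=true); no atom is both obligatory and forbidden, so the set is consistent.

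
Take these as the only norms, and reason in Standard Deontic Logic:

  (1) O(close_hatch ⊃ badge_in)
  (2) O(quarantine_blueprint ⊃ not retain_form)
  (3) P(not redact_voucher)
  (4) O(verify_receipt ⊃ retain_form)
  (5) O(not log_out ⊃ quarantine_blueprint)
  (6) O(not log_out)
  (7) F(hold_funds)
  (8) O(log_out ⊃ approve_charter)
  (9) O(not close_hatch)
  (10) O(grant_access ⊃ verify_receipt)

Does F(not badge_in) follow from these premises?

Premise 1 is O(close_hatch ⊃ badge_in), but O(close_hatch) is not derivable from the premises, so it does not yield O(badge_in).
No other premise forces O(badge_in). An ideal world satisfying every premise can still have not badge_in true, so F(not badge_in) is not derivable.

No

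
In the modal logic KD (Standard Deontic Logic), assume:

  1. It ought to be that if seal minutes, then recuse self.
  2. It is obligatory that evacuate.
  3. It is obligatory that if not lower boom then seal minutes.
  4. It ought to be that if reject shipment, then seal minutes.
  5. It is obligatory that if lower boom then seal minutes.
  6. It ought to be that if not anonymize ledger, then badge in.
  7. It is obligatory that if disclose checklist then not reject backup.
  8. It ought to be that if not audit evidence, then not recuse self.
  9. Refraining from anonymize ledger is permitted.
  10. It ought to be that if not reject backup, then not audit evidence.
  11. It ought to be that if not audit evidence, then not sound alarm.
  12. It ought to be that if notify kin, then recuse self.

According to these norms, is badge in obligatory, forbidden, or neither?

Premise 6 is O(¬anonymize_ledger → badge_in), but O(¬anonymize_ledger) is not derivable from the premises (the permission P(¬anonymize_ledger) asserts only ¬O(anonymize_ledger), not O(¬anonymize_ledger)), so it does not yield O(badge_in).
No premise or chain of K-axiom applications forces O(badge_in), and none forces O(¬badge_in). So badge_in is neither obligatory nor forbidden under these norms.

Neither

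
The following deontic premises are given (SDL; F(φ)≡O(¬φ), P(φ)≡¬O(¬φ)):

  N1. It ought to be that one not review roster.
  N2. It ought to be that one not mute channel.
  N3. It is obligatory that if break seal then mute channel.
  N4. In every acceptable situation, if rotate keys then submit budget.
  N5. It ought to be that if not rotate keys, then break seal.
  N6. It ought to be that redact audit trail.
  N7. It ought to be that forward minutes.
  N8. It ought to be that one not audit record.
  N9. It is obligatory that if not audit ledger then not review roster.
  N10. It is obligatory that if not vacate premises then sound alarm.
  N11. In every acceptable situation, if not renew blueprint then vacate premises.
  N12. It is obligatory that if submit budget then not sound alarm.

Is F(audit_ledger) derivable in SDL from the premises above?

No

Premise 9 is O(¬audit_ledger → ¬review_roster); even if O(¬review_roster) held, inferring O(¬audit_ledger) would be affirming the consequent — invalid.
No other premise forces O(¬audit_ledger). An ideal world satisfying every premise can still have audit_ledger true, so F(audit_ledger) is not derivable.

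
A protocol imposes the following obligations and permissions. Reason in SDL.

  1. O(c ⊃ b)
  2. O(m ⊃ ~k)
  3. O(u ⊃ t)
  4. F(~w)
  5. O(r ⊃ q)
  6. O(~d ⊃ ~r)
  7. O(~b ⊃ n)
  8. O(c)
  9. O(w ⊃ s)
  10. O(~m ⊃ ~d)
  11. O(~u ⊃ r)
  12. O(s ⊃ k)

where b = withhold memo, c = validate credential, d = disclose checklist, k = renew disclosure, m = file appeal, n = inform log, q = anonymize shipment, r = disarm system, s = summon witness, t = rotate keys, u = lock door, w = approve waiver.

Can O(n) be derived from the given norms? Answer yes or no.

Premise 7 is O(~b ⊃ n), but O(~b) is not derivable from the premises, so it does not yield O(n).
No other premise forces O(n). An ideal world satisfying every premise can still have n false, so O(n) is not derivable.

No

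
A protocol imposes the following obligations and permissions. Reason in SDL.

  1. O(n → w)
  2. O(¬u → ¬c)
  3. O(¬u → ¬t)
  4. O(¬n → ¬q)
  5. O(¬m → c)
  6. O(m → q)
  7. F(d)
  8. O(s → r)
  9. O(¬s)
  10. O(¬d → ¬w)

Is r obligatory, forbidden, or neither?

Neither

Premise 8 is O(s → r), but O(s) is not derivable from the premises, so it does not yield O(r).
No premise or chain of K-axiom applications forces O(r), and none forces O(¬r). So r is neither obligatory nor forbidden under these norms.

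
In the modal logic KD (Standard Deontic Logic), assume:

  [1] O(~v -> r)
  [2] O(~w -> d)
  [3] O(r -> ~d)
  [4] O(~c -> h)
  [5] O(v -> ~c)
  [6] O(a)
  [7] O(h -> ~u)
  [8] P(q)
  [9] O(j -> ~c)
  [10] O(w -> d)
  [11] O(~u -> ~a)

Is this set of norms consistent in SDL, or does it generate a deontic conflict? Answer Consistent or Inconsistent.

Inconsistent

Premises 2 and 10 cover both cases: O(~w -> d) and O(w -> d). Since ~w ∨ w is a tautology, O(d) follows.
The contrapositive of premise 3 (O(r -> ~d)) is O(d -> ~r), and O(d) is already established, so O(~r).
The contrapositive of premise 1 (O(~v -> r)) is O(~r -> v), and O(~r) is already established, so O(v).
Premise 5 is O(v -> ~c); since O(v), deontic closure gives O(~c).
Applying K to premise 4 (O(~c -> h)) and O(~c) yields O(h).
With premise 7, O(h -> ~u), the K-axiom yields O(~u).
Applying K to premise 11 (O(~u -> ~a)) and O(~u) yields O(~a).
But premise 6 directly asserts O(a).
We now have both O(~a) and O(a) — a is simultaneously obligatory and forbidden, violating the D-axiom.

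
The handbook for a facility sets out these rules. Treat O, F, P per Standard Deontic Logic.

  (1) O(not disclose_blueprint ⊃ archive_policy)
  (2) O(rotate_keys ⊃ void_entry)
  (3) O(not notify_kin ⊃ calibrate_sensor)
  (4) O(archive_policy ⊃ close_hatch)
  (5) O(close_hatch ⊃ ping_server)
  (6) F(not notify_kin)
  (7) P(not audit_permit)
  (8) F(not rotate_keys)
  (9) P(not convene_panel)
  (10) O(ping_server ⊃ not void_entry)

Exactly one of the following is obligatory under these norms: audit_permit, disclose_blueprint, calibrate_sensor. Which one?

Premise 8 is F(not rotate_keys), i.e. O(rotate_keys).
Premise 2 is O(rotate_keys ⊃ void_entry); since O(rotate_keys), deontic closure gives O(void_entry).
Premise 10 is O(ping_server ⊃ not void_entry); contrapositively O(void_entry ⊃ not ping_server). Since O(void_entry) holds, K gives O(not ping_server).
Premise 5 is O(close_hatch ⊃ ping_server); contrapositively O(not ping_server ⊃ not close_hatch). Since O(not ping_server) holds, K gives O(not close_hatch).
Premise 4 is O(archive_policy ⊃ close_hatch); contrapositively O(not close_hatch ⊃ not archive_policy). Since O(not close_hatch) holds, K gives O(not archive_policy).
The contrapositive of premise 1 (O(not disclose_blueprint ⊃ archive_policy)) is O(not archive_policy ⊃ disclose_blueprint), and O(not archive_policy) is already established, so O(disclose_blueprint).
So O(disclose_blueprint) holds — disclose_blueprint is obligatory. None of the other listed options is made obligatory by any chain of premises.

disclose_blueprint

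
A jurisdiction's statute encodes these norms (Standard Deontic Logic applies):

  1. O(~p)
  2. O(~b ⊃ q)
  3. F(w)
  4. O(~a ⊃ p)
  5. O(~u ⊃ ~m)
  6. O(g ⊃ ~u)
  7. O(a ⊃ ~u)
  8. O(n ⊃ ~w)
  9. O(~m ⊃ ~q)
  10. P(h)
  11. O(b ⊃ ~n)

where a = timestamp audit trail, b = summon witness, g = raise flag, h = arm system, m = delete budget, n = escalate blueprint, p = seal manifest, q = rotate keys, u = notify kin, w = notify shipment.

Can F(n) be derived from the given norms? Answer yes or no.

Yes

Premise 1 states O(~p) outright.
Premise 4 is O(~a ⊃ p); contrapositively O(~p ⊃ a). Since O(~p) holds, K gives O(a).
Applying K to premise 7 (O(a ⊃ ~u)) and O(a) yields O(~u).
From O(~u) and premise 5, O(~u ⊃ ~m), we obtain O(~m).
With premise 9, O(~m ⊃ ~q), the K-axiom yields O(~q).
Premise 2, O(~b ⊃ q), contraposes to O(~q ⊃ b); with O(~q) we get O(b).
With premise 11, O(b ⊃ ~n), the K-axiom yields O(~n).
Premises 3, 6, 8, 10 do not contribute to this derivation.
So O(~n) holds, i.e. F(n). The claim follows.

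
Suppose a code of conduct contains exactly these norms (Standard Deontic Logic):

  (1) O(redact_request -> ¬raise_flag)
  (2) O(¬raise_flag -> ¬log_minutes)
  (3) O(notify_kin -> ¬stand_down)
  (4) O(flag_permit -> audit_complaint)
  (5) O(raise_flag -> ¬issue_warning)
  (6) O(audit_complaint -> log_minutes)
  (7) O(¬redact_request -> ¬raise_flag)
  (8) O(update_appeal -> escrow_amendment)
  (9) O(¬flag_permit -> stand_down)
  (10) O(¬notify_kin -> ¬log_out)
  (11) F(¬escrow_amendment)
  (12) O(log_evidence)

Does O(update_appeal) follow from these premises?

Premise 8 is O(update_appeal -> escrow_amendment); even if O(escrow_amendment) held, inferring O(update_appeal) would be affirming the consequent — invalid.
No other premise forces O(update_appeal). An ideal world satisfying every premise can still have update_appeal false, so O(update_appeal) is not derivable.

No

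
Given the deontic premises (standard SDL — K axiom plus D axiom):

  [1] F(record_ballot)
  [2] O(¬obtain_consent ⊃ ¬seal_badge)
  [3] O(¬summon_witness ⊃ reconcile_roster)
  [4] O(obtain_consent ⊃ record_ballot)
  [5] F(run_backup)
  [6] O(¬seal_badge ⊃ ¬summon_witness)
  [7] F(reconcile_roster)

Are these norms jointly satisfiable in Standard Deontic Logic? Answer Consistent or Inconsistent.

Inconsistent

F(reconcile_roster) at premise 7 means O(¬reconcile_roster).
Premise 3, O(¬summon_witness ⊃ reconcile_roster), contraposes to O(¬reconcile_roster ⊃ summon_witness); with O(¬reconcile_roster) we get O(summon_witness).
Premise 6, O(¬seal_badge ⊃ ¬summon_witness), contraposes to O(summon_witness ⊃ seal_badge); with O(summon_witness) we get O(seal_badge).
The contrapositive of premise 2 (O(¬obtain_consent ⊃ ¬seal_badge)) is O(seal_badge ⊃ obtain_consent), and O(seal_badge) is already established, so O(obtain_consent).
Premise 4 is O(obtain_consent ⊃ record_ballot); since O(obtain_consent), deontic closure gives O(record_ballot).
Yet premise 1 is F(record_ballot), i.e. O(¬record_ballot).
We now have both O(record_ballot) and O(¬record_ballot) — record_ballot is simultaneously obligatory and forbidden, violating the D-axiom.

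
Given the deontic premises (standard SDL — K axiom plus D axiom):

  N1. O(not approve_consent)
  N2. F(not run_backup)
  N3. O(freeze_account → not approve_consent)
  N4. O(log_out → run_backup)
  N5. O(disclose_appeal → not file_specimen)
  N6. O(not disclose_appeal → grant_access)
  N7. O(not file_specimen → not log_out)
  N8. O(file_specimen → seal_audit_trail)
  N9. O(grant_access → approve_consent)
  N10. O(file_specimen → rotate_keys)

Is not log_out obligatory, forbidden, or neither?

Premise 1 gives O(not approve_consent).
The contrapositive of premise 9 (O(grant_access → approve_consent)) is O(not approve_consent → not grant_access), and O(not approve_consent) is already established, so O(not grant_access).
The contrapositive of premise 6 (O(not disclose_appeal → grant_access)) is O(not grant_access → disclose_appeal), and O(not grant_access) is already established, so O(disclose_appeal).
From O(disclose_appeal) and premise 5, O(disclose_appeal → not file_specimen), we obtain O(not file_specimen).
Premise 7 is O(not file_specimen → not log_out); since O(not file_specimen), deontic closure gives O(not log_out).
Premises 2, 3, 4, 8, 10 do not contribute to this derivation.
Hence not log_out is obligatory.

Obligatory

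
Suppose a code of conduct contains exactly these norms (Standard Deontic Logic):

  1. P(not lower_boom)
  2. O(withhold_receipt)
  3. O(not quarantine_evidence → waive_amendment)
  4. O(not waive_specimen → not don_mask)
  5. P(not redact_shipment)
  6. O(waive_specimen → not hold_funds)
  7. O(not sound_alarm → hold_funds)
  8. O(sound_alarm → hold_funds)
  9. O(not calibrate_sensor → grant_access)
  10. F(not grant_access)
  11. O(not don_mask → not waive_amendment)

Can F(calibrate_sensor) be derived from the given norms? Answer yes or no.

No

Premise 9 is O(not calibrate_sensor → grant_access); even if O(grant_access) held, inferring O(not calibrate_sensor) would be affirming the consequent — invalid.
No other premise forces O(not calibrate_sensor). An ideal world satisfying every premise can still have calibrate_sensor true, so F(calibrate_sensor) is not derivable.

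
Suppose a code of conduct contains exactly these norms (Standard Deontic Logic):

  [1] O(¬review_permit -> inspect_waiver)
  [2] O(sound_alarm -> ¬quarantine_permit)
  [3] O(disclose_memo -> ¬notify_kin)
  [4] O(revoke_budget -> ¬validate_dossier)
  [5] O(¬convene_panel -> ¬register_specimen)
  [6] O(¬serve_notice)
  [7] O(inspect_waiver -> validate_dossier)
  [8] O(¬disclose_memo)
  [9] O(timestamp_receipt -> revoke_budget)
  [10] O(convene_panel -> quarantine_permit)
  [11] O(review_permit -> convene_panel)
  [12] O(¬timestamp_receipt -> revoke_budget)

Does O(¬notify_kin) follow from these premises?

Premise 3 is O(disclose_memo -> ¬notify_kin), but O(disclose_memo) is not derivable from the premises, so it does not yield O(¬notify_kin).
No other premise forces O(¬notify_kin). An ideal world satisfying every premise can still have ¬notify_kin false, so O(¬notify_kin) is not derivable.

No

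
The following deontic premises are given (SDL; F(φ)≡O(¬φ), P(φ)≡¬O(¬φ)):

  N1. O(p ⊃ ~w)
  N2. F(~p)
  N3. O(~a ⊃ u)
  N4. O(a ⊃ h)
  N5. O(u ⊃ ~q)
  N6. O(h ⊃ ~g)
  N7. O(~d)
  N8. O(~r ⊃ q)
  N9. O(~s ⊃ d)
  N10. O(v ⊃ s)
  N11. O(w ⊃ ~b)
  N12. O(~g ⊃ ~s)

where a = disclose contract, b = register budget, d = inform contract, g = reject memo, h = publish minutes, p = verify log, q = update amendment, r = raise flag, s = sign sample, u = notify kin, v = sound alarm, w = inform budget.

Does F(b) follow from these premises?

Premise 11 is O(w ⊃ ~b), but O(w) is not derivable from the premises, so it does not yield O(~b).
No other premise forces O(~b). An ideal world satisfying every premise can still have b true, so F(b) is not derivable.

No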